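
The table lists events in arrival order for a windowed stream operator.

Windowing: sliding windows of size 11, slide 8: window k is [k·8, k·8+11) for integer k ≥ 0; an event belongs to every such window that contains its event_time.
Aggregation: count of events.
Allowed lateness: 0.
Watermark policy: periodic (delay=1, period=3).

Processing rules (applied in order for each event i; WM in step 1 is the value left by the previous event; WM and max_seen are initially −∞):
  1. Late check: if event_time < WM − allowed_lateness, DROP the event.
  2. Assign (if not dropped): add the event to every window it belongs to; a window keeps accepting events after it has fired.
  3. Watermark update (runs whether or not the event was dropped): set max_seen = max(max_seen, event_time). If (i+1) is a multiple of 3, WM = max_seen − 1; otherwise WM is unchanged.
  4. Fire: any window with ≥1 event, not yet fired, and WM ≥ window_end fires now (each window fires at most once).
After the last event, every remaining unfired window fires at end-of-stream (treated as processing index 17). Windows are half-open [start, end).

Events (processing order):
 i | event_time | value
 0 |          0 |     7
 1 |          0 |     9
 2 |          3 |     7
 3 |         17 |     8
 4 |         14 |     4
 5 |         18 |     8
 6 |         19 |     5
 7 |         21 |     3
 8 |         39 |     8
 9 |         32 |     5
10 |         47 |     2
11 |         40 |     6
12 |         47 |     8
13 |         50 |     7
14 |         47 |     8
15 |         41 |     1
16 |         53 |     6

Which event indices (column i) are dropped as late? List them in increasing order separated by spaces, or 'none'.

9 15

i=0 t=0 v=7: → [0,11); WM=−∞
i=1 t=0 v=9: → [0,11); WM=−∞
i=2 t=3 v=7: → [0,11); WM=2
i=3 t=17 v=8: → [16,27),[8,19); WM=2
i=4 t=14 v=4: → [8,19); WM=2
i=5 t=18 v=8: → [16,27),[8,19); WM=17; [0,11) fires=3
i=6 t=19 v=5: → [16,27); WM=17
i=7 t=21 v=3: → [16,27); WM=17
i=8 t=39 v=8: → [32,43); WM=38; [8,19) fires=3 [16,27) fires=4
i=9 t=32 v=5: DROP (t<38-0); WM=38
i=10 t=47 v=2: → [40,51); WM=38
i=11 t=40 v=6: → [40,51),[32,43); WM=46; [32,43) fires=2
i=12 t=47 v=8: → [40,51); WM=46
i=13 t=50 v=7: → [48,59),[40,51); WM=46
i=14 t=47 v=8: → [40,51); WM=49
i=15 t=41 v=1: DROP (t<49-0); WM=49
i=16 t=53 v=6: → [48,59); WM=49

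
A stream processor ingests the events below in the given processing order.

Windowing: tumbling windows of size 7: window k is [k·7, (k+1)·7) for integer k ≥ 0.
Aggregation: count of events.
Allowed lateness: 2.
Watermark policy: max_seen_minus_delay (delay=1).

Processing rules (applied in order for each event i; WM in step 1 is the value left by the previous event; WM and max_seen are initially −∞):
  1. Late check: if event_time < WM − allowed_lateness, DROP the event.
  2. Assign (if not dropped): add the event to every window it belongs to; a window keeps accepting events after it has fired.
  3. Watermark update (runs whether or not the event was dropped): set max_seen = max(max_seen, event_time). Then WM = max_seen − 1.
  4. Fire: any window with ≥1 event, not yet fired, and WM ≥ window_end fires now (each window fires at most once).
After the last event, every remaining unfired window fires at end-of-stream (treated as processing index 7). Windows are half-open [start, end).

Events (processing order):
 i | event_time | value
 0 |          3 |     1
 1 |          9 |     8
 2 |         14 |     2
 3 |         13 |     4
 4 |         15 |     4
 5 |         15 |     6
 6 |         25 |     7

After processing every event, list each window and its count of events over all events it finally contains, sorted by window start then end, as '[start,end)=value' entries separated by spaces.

[0,7)=1 [7,14)=2 [14,21)=3 [21,28)=1

i=0 t=3 v=1: → [0,7); WM=2
i=1 t=9 v=8: → [7,14); WM=8; [0,7) fires=1
i=2 t=14 v=2: → [14,21); WM=13
i=3 t=13 v=4: → [7,14); WM=13
i=4 t=15 v=4: → [14,21); WM=14; [7,14) fires=2
i=5 t=15 v=6: → [14,21); WM=14
i=6 t=25 v=7: → [21,28); WM=24; [14,21) fires=3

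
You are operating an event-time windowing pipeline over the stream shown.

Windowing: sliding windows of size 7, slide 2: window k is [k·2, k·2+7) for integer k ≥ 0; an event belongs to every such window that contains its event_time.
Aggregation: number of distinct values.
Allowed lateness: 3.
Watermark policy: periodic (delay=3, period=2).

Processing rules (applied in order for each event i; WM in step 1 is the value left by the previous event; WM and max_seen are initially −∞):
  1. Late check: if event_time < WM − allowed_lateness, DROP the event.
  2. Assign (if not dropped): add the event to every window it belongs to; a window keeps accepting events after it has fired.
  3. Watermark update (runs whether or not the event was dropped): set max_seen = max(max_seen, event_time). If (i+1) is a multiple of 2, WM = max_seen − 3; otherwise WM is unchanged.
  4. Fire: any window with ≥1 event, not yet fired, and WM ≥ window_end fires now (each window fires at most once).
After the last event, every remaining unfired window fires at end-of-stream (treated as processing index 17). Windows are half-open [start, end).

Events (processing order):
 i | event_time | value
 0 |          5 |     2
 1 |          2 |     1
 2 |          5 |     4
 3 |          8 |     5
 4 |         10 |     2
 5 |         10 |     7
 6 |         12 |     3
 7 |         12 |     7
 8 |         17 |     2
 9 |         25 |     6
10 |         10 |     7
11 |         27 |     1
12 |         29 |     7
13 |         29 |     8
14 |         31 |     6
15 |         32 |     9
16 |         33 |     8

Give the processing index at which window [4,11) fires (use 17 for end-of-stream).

i=0 t=5 v=2: → [4,11),[2,9),[0,7); WM=−∞
i=1 t=2 v=1: → [2,9),[0,7); WM=2
i=2 t=5 v=4: → [4,11),[2,9),[0,7); WM=2
i=3 t=8 v=5: → [8,15),[6,13),[4,11),[2,9); WM=5
i=4 t=10 v=2: → [10,17),[8,15),[6,13),[4,11); WM=5
i=5 t=10 v=7: → [10,17),[8,15),[6,13),[4,11); WM=7; [0,7) fires=3
i=6 t=12 v=3: → [12,19),[10,17),[8,15),[6,13); WM=7
i=7 t=12 v=7: → [12,19),[10,17),[8,15),[6,13); WM=9; [2,9) fires=4
i=8 t=17 v=2: → [16,23),[14,21),[12,19); WM=9
i=9 t=25 v=6: → [24,31),[22,29),[20,27); WM=22; [4,11) fires=4 [6,13) fires=4 [8,15) fires=4 [10,17) fires=3 [12,19) fires=3 [14,21) fires=1
i=10 t=10 v=7: DROP (t<22-3); WM=22
i=11 t=27 v=1: → [26,33),[24,31),[22,29); WM=24; [16,23) fires=1
i=12 t=29 v=7: → [28,35),[26,33),[24,31); WM=24
i=13 t=29 v=8: → [28,35),[26,33),[24,31); WM=26
i=14 t=31 v=6: → [30,37),[28,35),[26,33); WM=26
i=15 t=32 v=9: → [32,39),[30,37),[28,35),[26,33); WM=29; [20,27) fires=1 [22,29) fires=2
i=16 t=33 v=8: → [32,39),[30,37),[28,35); WM=29

9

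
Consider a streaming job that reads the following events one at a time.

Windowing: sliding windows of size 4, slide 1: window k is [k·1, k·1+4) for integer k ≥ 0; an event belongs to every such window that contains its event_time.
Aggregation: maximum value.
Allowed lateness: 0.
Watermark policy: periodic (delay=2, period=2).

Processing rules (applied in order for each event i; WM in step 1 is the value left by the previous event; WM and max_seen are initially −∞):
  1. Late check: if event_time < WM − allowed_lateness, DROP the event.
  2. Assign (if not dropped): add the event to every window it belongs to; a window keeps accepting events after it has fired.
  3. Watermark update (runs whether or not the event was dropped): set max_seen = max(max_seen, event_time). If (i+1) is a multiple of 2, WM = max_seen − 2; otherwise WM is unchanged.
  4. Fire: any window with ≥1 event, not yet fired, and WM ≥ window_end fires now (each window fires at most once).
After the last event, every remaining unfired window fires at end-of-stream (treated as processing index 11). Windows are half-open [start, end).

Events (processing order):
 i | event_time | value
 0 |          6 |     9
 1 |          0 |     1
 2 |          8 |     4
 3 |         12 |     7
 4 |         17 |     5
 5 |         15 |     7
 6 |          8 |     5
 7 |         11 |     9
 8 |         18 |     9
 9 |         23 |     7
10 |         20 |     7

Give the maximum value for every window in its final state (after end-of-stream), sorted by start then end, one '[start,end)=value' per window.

[0,4)=1 [3,7)=9 [4,8)=9 [5,9)=9 [6,10)=9 [7,11)=4 [8,12)=4 [9,13)=7 [10,14)=7 [11,15)=7 [12,16)=7 [13,17)=7 [14,18)=7 [15,19)=9 [16,20)=9 [17,21)=9 [18,22)=9 [20,24)=7 [21,25)=7 [22,26)=7 [23,27)=7

i=0 t=6 v=9: → [6,10),[5,9),[4,8),[3,7); WM=−∞
i=1 t=0 v=1: → [0,4); WM=4; [0,4) fires=1
i=2 t=8 v=4: → [8,12),[7,11),[6,10),[5,9); WM=4
i=3 t=12 v=7: → [12,16),[11,15),[10,14),[9,13); WM=10; [3,7) fires=9 [4,8) fires=9 [5,9) fires=9 [6,10) fires=9
i=4 t=17 v=5: → [17,21),[16,20),[15,19),[14,18); WM=10
i=5 t=15 v=7: → [15,19),[14,18),[13,17),[12,16); WM=15; [7,11) fires=4 [8,12) fires=4 [9,13) fires=7 [10,14) fires=7 [11,15) fires=7
i=6 t=8 v=5: DROP (t<15-0); WM=15
i=7 t=11 v=9: DROP (t<15-0); WM=15
i=8 t=18 v=9: → [18,22),[17,21),[16,20),[15,19); WM=15
i=9 t=23 v=7: → [23,27),[22,26),[21,25),[20,24); WM=21; [12,16) fires=7 [13,17) fires=7 [14,18) fires=7 [15,19) fires=9 [16,20) fires=9 [17,21) fires=9
i=10 t=20 v=7: DROP (t<21-0); WM=21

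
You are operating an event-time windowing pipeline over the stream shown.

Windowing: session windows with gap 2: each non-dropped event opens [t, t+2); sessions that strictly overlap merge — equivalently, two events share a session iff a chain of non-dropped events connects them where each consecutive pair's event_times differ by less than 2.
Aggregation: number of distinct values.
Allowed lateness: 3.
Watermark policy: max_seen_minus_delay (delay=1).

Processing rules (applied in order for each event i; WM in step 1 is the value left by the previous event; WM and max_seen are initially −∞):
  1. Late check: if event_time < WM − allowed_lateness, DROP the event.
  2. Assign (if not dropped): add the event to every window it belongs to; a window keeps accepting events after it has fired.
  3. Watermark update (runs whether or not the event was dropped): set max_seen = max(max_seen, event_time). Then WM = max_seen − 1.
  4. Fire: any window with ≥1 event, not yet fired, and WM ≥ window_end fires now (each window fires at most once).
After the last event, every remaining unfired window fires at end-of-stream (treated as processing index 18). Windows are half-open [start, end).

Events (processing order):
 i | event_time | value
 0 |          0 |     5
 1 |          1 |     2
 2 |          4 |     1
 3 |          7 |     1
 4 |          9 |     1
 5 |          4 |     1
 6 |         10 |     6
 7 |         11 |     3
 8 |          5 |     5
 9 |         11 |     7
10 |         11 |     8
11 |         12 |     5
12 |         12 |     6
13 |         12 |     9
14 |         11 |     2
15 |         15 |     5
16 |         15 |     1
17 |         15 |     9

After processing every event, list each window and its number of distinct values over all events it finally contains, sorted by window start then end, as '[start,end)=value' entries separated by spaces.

[0,3)=2 [4,6)=1 [7,9)=1 [9,14)=8 [15,17)=3

i=0 t=0 v=5: → [0,2); WM=-1
i=1 t=1 v=2: → [0,3); WM=0
i=2 t=4 v=1: → [4,6); WM=3
i=3 t=7 v=1: → [7,9); WM=6
i=4 t=9 v=1: → [9,11); WM=8
i=5 t=4 v=1: DROP (t<8-3); WM=8
i=6 t=10 v=6: → [9,12); WM=9
i=7 t=11 v=3: → [9,13); WM=10
i=8 t=5 v=5: DROP (t<10-3); WM=10
i=9 t=11 v=7: → [9,13); WM=10
i=10 t=11 v=8: → [9,13); WM=10
i=11 t=12 v=5: → [9,14); WM=11
i=12 t=12 v=6: → [9,14); WM=11
i=13 t=12 v=9: → [9,14); WM=11
i=14 t=11 v=2: → [9,14); WM=11
i=15 t=15 v=5: → [15,17); WM=14
i=16 t=15 v=1: → [15,17); WM=14
i=17 t=15 v=9: → [15,17); WM=14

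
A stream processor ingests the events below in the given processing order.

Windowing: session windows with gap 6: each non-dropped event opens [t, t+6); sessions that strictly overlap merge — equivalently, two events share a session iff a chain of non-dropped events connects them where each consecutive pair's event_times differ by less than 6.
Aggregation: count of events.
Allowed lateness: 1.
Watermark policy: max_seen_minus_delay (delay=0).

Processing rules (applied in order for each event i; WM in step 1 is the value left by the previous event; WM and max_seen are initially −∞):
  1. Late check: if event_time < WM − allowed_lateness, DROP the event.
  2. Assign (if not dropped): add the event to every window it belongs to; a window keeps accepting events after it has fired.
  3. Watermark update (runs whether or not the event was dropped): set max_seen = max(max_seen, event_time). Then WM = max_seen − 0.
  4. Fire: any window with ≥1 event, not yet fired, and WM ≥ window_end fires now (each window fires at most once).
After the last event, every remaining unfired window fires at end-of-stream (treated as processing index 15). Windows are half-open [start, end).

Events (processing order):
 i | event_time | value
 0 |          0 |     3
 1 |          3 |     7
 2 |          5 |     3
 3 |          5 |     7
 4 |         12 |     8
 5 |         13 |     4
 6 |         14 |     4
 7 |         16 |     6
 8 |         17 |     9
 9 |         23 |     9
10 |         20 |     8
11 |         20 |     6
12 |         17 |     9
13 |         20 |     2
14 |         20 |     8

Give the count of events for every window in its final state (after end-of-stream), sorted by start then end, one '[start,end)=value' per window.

[0,11)=4 [12,23)=5 [23,29)=1

i=0 t=0 v=3: → [0,6); WM=0
i=1 t=3 v=7: → [0,9); WM=3
i=2 t=5 v=3: → [0,11); WM=5
i=3 t=5 v=7: → [0,11); WM=5
i=4 t=12 v=8: → [12,18); WM=12
i=5 t=13 v=4: → [12,19); WM=13
i=6 t=14 v=4: → [12,20); WM=14
i=7 t=16 v=6: → [12,22); WM=16
i=8 t=17 v=9: → [12,23); WM=17
i=9 t=23 v=9: → [23,29); WM=23
i=10 t=20 v=8: DROP (t<23-1); WM=23
i=11 t=20 v=6: DROP (t<23-1); WM=23
i=12 t=17 v=9: DROP (t<23-1); WM=23
i=13 t=20 v=2: DROP (t<23-1); WM=23
i=14 t=20 v=8: DROP (t<23-1); WM=23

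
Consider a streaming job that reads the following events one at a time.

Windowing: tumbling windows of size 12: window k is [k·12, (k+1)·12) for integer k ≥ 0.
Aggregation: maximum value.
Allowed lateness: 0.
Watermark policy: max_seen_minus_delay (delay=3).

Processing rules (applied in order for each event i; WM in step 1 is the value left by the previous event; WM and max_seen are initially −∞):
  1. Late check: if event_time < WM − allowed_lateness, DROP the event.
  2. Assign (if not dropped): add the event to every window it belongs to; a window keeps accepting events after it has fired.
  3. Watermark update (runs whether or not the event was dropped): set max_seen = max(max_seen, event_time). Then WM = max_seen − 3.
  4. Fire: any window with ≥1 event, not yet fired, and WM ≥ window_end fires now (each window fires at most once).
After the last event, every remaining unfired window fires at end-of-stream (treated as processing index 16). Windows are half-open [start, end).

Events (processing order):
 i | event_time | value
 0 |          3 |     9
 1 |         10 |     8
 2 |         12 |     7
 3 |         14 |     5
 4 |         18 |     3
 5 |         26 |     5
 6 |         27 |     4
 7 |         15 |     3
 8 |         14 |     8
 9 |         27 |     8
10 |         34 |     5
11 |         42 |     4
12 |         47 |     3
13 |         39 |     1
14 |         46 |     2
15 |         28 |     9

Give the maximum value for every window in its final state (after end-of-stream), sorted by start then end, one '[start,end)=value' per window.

[0,12)=9 [12,24)=7 [24,36)=8 [36,48)=4

i=0 t=3 v=9: → [0,12); WM=0
i=1 t=10 v=8: → [0,12); WM=7
i=2 t=12 v=7: → [12,24); WM=9
i=3 t=14 v=5: → [12,24); WM=11
i=4 t=18 v=3: → [12,24); WM=15; [0,12) fires=9
i=5 t=26 v=5: → [24,36); WM=23
i=6 t=27 v=4: → [24,36); WM=24; [12,24) fires=7
i=7 t=15 v=3: DROP (t<24-0); WM=24
i=8 t=14 v=8: DROP (t<24-0); WM=24
i=9 t=27 v=8: → [24,36); WM=24
i=10 t=34 v=5: → [24,36); WM=31
i=11 t=42 v=4: → [36,48); WM=39; [24,36) fires=8
i=12 t=47 v=3: → [36,48); WM=44
i=13 t=39 v=1: DROP (t<44-0); WM=44
i=14 t=46 v=2: → [36,48); WM=44
i=15 t=28 v=9: DROP (t<44-0); WM=44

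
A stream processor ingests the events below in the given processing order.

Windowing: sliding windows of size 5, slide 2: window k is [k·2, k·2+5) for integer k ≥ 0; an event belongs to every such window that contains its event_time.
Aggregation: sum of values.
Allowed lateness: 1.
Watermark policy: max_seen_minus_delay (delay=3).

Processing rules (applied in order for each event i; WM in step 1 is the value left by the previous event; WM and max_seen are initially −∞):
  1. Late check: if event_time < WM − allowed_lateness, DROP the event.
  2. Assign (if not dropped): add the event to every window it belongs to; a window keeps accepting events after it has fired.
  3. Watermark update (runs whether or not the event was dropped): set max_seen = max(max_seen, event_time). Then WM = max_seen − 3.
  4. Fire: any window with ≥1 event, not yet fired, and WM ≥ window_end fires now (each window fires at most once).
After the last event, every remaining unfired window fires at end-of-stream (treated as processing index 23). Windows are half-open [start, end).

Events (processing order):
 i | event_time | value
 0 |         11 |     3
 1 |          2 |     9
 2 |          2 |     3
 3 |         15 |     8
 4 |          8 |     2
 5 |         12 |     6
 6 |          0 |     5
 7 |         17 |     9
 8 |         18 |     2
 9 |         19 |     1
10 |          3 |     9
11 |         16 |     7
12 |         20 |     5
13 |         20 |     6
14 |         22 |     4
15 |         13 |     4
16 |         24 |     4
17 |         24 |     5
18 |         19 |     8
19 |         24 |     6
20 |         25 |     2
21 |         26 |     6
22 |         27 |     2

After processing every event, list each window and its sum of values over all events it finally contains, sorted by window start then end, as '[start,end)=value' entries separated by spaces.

i=0 t=11 v=3: → [10,15),[8,13); WM=8
i=1 t=2 v=9: DROP (t<8-1); WM=8
i=2 t=2 v=3: DROP (t<8-1); WM=8
i=3 t=15 v=8: → [14,19),[12,17); WM=12
i=4 t=8 v=2: DROP (t<12-1); WM=12
i=5 t=12 v=6: → [12,17),[10,15),[8,13); WM=12
i=6 t=0 v=5: DROP (t<12-1); WM=12
i=7 t=17 v=9: → [16,21),[14,19); WM=14; [8,13) fires=9
i=8 t=18 v=2: → [18,23),[16,21),[14,19); WM=15; [10,15) fires=9
i=9 t=19 v=1: → [18,23),[16,21); WM=16
i=10 t=3 v=9: DROP (t<16-1); WM=16
i=11 t=16 v=7: → [16,21),[14,19),[12,17); WM=16
i=12 t=20 v=5: → [20,25),[18,23),[16,21); WM=17; [12,17) fires=21
i=13 t=20 v=6: → [20,25),[18,23),[16,21); WM=17
i=14 t=22 v=4: → [22,27),[20,25),[18,23); WM=19; [14,19) fires=26
i=15 t=13 v=4: DROP (t<19-1); WM=19
i=16 t=24 v=4: → [24,29),[22,27),[20,25); WM=21; [16,21) fires=30
i=17 t=24 v=5: → [24,29),[22,27),[20,25); WM=21
i=18 t=19 v=8: DROP (t<21-1); WM=21
i=19 t=24 v=6: → [24,29),[22,27),[20,25); WM=21
i=20 t=25 v=2: → [24,29),[22,27); WM=22
i=21 t=26 v=6: → [26,31),[24,29),[22,27); WM=23; [18,23) fires=18
i=22 t=27 v=2: → [26,31),[24,29); WM=24

[8,13)=9 [10,15)=9 [12,17)=21 [14,19)=26 [16,21)=30 [18,23)=18 [20,25)=30 [22,27)=27 [24,29)=25 [26,31)=8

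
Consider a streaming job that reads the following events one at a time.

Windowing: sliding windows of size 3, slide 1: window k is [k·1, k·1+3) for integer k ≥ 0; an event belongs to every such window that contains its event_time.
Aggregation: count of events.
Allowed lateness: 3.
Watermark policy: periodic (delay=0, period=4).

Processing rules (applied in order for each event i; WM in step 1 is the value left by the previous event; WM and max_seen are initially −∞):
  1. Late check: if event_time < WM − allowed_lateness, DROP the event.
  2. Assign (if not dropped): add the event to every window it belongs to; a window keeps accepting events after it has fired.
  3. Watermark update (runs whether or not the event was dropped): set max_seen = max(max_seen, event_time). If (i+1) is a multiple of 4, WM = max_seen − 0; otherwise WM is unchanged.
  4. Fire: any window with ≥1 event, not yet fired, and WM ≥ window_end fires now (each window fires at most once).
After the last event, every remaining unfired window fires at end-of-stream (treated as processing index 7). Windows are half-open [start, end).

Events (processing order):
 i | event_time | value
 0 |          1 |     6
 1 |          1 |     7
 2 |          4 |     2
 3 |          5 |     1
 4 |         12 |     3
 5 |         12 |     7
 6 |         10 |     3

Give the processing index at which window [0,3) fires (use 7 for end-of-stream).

3

i=0 t=1 v=6: → [1,4),[0,3); WM=−∞
i=1 t=1 v=7: → [1,4),[0,3); WM=−∞
i=2 t=4 v=2: → [4,7),[3,6),[2,5); WM=−∞
i=3 t=5 v=1: → [5,8),[4,7),[3,6); WM=5; [0,3) fires=2 [1,4) fires=2 [2,5) fires=1
i=4 t=12 v=3: → [12,15),[11,14),[10,13); WM=5
i=5 t=12 v=7: → [12,15),[11,14),[10,13); WM=5
i=6 t=10 v=3: → [10,13),[9,12),[8,11); WM=5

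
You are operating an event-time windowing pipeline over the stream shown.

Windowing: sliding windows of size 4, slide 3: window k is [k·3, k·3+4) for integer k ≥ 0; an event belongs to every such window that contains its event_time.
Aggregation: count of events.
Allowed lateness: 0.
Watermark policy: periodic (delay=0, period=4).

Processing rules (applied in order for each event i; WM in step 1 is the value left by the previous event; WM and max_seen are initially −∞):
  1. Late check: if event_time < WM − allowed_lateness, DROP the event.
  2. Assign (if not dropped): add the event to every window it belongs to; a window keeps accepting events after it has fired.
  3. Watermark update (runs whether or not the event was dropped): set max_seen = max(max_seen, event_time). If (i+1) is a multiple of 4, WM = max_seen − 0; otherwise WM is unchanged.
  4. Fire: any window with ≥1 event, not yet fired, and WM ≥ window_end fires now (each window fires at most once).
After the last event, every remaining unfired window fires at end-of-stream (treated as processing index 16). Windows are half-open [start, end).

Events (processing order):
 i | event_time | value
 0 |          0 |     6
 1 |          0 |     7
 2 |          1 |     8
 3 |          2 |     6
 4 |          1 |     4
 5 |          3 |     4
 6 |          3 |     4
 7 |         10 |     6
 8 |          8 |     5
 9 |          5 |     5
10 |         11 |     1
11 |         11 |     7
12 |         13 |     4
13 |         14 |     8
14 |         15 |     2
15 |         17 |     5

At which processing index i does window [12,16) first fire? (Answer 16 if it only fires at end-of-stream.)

15

i=0 t=0 v=6: → [0,4); WM=−∞
i=1 t=0 v=7: → [0,4); WM=−∞
i=2 t=1 v=8: → [0,4); WM=−∞
i=3 t=2 v=6: → [0,4); WM=2
i=4 t=1 v=4: DROP (t<2-0); WM=2
i=5 t=3 v=4: → [3,7),[0,4); WM=2
i=6 t=3 v=4: → [3,7),[0,4); WM=2
i=7 t=10 v=6: → [9,13); WM=10; [0,4) fires=6 [3,7) fires=2
i=8 t=8 v=5: DROP (t<10-0); WM=10
i=9 t=5 v=5: DROP (t<10-0); WM=10
i=10 t=11 v=1: → [9,13); WM=10
i=11 t=11 v=7: → [9,13); WM=11
i=12 t=13 v=4: → [12,16); WM=11
i=13 t=14 v=8: → [12,16); WM=11
i=14 t=15 v=2: → [15,19),[12,16); WM=11
i=15 t=17 v=5: → [15,19); WM=17; [9,13) fires=3 [12,16) fires=3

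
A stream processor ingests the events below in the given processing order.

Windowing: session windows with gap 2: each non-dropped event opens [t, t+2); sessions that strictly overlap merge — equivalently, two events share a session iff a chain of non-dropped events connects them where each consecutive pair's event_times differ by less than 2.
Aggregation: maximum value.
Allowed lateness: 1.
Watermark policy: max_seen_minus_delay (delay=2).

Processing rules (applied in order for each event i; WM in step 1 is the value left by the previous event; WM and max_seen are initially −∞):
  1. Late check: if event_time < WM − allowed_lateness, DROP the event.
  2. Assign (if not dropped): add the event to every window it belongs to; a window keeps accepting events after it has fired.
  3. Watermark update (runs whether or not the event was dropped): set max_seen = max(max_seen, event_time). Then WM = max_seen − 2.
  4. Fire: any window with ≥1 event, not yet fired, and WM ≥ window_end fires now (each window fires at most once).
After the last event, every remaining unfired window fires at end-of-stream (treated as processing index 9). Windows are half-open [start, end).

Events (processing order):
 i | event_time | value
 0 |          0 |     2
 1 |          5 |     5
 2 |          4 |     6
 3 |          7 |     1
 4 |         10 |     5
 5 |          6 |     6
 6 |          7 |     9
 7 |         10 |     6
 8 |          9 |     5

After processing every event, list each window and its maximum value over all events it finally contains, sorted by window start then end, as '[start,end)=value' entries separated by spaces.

[0,2)=2 [4,7)=6 [7,9)=9 [9,12)=6

i=0 t=0 v=2: → [0,2); WM=-2
i=1 t=5 v=5: → [5,7); WM=3
i=2 t=4 v=6: → [4,7); WM=3
i=3 t=7 v=1: → [7,9); WM=5
i=4 t=10 v=5: → [10,12); WM=8
i=5 t=6 v=6: DROP (t<8-1); WM=8
i=6 t=7 v=9: → [7,9); WM=8
i=7 t=10 v=6: → [10,12); WM=8
i=8 t=9 v=5: → [9,12); WM=8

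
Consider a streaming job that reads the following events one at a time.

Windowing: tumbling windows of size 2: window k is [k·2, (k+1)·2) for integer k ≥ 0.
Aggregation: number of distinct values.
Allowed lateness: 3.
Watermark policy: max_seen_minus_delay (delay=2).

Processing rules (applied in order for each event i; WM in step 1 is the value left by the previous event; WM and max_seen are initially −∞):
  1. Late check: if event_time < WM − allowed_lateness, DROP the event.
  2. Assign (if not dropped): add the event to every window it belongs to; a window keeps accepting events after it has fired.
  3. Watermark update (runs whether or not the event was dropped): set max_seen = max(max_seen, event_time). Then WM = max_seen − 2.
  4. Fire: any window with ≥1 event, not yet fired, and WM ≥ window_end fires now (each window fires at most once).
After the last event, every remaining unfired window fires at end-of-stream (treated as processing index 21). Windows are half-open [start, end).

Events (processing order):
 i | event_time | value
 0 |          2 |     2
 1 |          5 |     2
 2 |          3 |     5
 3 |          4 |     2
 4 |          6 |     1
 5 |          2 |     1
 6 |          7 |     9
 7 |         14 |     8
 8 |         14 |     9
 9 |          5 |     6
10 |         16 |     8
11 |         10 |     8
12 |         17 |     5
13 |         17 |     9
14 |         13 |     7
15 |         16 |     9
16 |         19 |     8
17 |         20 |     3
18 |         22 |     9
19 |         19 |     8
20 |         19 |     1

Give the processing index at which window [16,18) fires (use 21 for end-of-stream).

i=0 t=2 v=2: → [2,4); WM=0
i=1 t=5 v=2: → [4,6); WM=3
i=2 t=3 v=5: → [2,4); WM=3
i=3 t=4 v=2: → [4,6); WM=3
i=4 t=6 v=1: → [6,8); WM=4; [2,4) fires=2
i=5 t=2 v=1: → [2,4); WM=4
i=6 t=7 v=9: → [6,8); WM=5
i=7 t=14 v=8: → [14,16); WM=12; [4,6) fires=1 [6,8) fires=2
i=8 t=14 v=9: → [14,16); WM=12
i=9 t=5 v=6: DROP (t<12-3); WM=12
i=10 t=16 v=8: → [16,18); WM=14
i=11 t=10 v=8: DROP (t<14-3); WM=14
i=12 t=17 v=5: → [16,18); WM=15
i=13 t=17 v=9: → [16,18); WM=15
i=14 t=13 v=7: → [12,14); WM=15; [12,14) fires=1
i=15 t=16 v=9: → [16,18); WM=15
i=16 t=19 v=8: → [18,20); WM=17; [14,16) fires=2
i=17 t=20 v=3: → [20,22); WM=18; [16,18) fires=3
i=18 t=22 v=9: → [22,24); WM=20; [18,20) fires=1
i=19 t=19 v=8: → [18,20); WM=20
i=20 t=19 v=1: → [18,20); WM=20

17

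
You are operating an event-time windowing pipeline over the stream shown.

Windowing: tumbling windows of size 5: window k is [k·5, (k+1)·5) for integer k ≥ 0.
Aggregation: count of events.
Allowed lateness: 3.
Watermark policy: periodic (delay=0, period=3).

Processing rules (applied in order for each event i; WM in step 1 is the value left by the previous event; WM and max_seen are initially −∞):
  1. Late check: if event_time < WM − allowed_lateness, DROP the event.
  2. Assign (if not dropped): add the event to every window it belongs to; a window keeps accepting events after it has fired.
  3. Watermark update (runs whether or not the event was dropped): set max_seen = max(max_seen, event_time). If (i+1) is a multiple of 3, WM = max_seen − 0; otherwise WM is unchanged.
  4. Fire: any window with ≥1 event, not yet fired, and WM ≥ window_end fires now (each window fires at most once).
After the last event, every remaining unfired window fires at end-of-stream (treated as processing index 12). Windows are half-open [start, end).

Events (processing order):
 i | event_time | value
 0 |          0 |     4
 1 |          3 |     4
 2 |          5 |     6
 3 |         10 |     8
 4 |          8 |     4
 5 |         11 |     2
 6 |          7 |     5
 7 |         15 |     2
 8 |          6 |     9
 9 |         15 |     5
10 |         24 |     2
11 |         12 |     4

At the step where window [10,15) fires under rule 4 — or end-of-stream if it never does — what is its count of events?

i=0 t=0 v=4: → [0,5); WM=−∞
i=1 t=3 v=4: → [0,5); WM=−∞
i=2 t=5 v=6: → [5,10); WM=5; [0,5) fires=2
i=3 t=10 v=8: → [10,15); WM=5
i=4 t=8 v=4: → [5,10); WM=5
i=5 t=11 v=2: → [10,15); WM=11; [5,10) fires=2
i=6 t=7 v=5: DROP (t<11-3); WM=11
i=7 t=15 v=2: → [15,20); WM=11
i=8 t=6 v=9: DROP (t<11-3); WM=15; [10,15) fires=2
i=9 t=15 v=5: → [15,20); WM=15
i=10 t=24 v=2: → [20,25); WM=15
i=11 t=12 v=4: → [10,15); WM=24; [15,20) fires=2

2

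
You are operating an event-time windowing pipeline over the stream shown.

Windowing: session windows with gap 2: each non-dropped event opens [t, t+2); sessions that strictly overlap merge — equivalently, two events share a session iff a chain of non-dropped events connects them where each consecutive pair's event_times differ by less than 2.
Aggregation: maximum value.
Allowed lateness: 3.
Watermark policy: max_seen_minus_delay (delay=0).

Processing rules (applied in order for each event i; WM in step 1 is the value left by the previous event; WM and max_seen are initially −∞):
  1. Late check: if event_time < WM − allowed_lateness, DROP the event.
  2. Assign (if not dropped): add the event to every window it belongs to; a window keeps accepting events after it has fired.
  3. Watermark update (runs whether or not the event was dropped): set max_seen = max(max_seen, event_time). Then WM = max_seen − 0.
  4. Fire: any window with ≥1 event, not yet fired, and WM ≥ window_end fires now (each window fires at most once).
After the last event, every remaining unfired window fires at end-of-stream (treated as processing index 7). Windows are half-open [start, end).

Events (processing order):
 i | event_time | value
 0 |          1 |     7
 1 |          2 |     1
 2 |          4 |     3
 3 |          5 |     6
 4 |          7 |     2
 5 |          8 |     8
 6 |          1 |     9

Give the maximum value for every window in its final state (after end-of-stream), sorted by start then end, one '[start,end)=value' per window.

[1,4)=7 [4,7)=6 [7,10)=8

i=0 t=1 v=7: → [1,3); WM=1
i=1 t=2 v=1: → [1,4); WM=2
i=2 t=4 v=3: → [4,6); WM=4
i=3 t=5 v=6: → [4,7); WM=5
i=4 t=7 v=2: → [7,9); WM=7
i=5 t=8 v=8: → [7,10); WM=8
i=6 t=1 v=9: DROP (t<8-3); WM=8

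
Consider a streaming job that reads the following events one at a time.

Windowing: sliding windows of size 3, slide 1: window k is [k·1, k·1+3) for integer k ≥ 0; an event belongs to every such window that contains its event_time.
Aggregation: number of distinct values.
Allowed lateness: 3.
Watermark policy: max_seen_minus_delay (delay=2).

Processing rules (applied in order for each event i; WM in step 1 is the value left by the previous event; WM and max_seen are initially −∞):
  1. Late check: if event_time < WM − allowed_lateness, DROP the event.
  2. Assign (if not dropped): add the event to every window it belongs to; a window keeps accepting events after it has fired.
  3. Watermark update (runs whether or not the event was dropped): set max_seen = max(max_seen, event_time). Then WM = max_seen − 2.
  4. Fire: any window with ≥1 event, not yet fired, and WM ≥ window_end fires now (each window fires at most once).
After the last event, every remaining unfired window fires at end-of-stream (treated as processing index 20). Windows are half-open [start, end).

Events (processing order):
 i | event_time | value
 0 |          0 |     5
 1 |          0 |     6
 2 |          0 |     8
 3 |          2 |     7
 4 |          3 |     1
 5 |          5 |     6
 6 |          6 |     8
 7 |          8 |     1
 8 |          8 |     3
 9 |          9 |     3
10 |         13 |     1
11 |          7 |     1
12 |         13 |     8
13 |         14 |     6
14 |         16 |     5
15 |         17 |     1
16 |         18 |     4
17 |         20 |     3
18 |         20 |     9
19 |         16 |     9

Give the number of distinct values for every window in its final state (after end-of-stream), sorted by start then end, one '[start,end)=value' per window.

[0,3)=4 [1,4)=2 [2,5)=2 [3,6)=2 [4,7)=2 [5,8)=2 [6,9)=3 [7,10)=2 [8,11)=2 [9,12)=1 [11,14)=2 [12,15)=3 [13,16)=3 [14,17)=3 [15,18)=3 [16,19)=4 [17,20)=2 [18,21)=3 [19,22)=2 [20,23)=2

i=0 t=0 v=5: → [0,3); WM=-2
i=1 t=0 v=6: → [0,3); WM=-2
i=2 t=0 v=8: → [0,3); WM=-2
i=3 t=2 v=7: → [2,5),[1,4),[0,3); WM=0
i=4 t=3 v=1: → [3,6),[2,5),[1,4); WM=1
i=5 t=5 v=6: → [5,8),[4,7),[3,6); WM=3; [0,3) fires=4
i=6 t=6 v=8: → [6,9),[5,8),[4,7); WM=4; [1,4) fires=2
i=7 t=8 v=1: → [8,11),[7,10),[6,9); WM=6; [2,5) fires=2 [3,6) fires=2
i=8 t=8 v=3: → [8,11),[7,10),[6,9); WM=6
i=9 t=9 v=3: → [9,12),[8,11),[7,10); WM=7; [4,7) fires=2
i=10 t=13 v=1: → [13,16),[12,15),[11,14); WM=11; [5,8) fires=2 [6,9) fires=3 [7,10) fires=2 [8,11) fires=2
i=11 t=7 v=1: DROP (t<11-3); WM=11
i=12 t=13 v=8: → [13,16),[12,15),[11,14); WM=11
i=13 t=14 v=6: → [14,17),[13,16),[12,15); WM=12; [9,12) fires=1
i=14 t=16 v=5: → [16,19),[15,18),[14,17); WM=14; [11,14) fires=2
i=15 t=17 v=1: → [17,20),[16,19),[15,18); WM=15; [12,15) fires=3
i=16 t=18 v=4: → [18,21),[17,20),[16,19); WM=16; [13,16) fires=3
i=17 t=20 v=3: → [20,23),[19,22),[18,21); WM=18; [14,17) fires=2 [15,18) fires=2
i=18 t=20 v=9: → [20,23),[19,22),[18,21); WM=18
i=19 t=16 v=9: → [16,19),[15,18),[14,17); WM=18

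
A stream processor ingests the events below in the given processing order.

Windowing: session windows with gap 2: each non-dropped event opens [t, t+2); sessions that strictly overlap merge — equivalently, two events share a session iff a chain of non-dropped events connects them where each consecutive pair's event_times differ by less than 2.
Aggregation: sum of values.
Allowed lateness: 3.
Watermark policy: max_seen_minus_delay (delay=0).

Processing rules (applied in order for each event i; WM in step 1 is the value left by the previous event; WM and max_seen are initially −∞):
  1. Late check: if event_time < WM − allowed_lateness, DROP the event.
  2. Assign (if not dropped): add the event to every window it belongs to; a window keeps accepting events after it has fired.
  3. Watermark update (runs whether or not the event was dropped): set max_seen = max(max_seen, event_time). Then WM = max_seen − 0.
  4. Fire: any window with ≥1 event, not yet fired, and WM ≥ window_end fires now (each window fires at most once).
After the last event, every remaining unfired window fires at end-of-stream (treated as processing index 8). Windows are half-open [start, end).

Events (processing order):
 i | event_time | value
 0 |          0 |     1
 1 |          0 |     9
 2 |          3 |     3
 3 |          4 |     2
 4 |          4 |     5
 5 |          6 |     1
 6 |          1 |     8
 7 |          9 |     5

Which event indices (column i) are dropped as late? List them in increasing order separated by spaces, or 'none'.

6

i=0 t=0 v=1: → [0,2); WM=0
i=1 t=0 v=9: → [0,2); WM=0
i=2 t=3 v=3: → [3,5); WM=3
i=3 t=4 v=2: → [3,6); WM=4
i=4 t=4 v=5: → [3,6); WM=4
i=5 t=6 v=1: → [6,8); WM=6
i=6 t=1 v=8: DROP (t<6-3); WM=6
i=7 t=9 v=5: → [9,11); WM=9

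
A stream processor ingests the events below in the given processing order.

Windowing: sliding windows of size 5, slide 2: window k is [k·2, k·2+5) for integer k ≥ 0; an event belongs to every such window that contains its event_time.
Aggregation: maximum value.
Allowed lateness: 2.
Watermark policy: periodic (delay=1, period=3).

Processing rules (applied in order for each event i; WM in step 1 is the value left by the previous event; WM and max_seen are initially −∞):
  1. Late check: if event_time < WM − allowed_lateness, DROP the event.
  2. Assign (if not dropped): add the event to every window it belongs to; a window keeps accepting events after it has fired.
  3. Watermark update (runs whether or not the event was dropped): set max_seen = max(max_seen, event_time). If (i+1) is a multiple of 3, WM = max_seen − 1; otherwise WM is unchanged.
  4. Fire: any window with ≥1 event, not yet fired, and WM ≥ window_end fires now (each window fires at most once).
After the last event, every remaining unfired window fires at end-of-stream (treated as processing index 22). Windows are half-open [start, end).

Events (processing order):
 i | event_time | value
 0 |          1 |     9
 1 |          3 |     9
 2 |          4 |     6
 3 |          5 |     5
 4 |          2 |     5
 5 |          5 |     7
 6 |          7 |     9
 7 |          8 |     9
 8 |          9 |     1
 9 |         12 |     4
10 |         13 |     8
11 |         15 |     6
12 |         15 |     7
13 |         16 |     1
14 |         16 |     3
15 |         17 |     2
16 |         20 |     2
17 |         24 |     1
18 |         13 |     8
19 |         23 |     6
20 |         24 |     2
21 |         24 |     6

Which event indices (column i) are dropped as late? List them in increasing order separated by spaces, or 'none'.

i=0 t=1 v=9: → [0,5); WM=−∞
i=1 t=3 v=9: → [2,7),[0,5); WM=−∞
i=2 t=4 v=6: → [4,9),[2,7),[0,5); WM=3
i=3 t=5 v=5: → [4,9),[2,7); WM=3
i=4 t=2 v=5: → [2,7),[0,5); WM=3
i=5 t=5 v=7: → [4,9),[2,7); WM=4
i=6 t=7 v=9: → [6,11),[4,9); WM=4
i=7 t=8 v=9: → [8,13),[6,11),[4,9); WM=4
i=8 t=9 v=1: → [8,13),[6,11); WM=8; [0,5) fires=9 [2,7) fires=9
i=9 t=12 v=4: → [12,17),[10,15),[8,13); WM=8
i=10 t=13 v=8: → [12,17),[10,15); WM=8
i=11 t=15 v=6: → [14,19),[12,17); WM=14; [4,9) fires=9 [6,11) fires=9 [8,13) fires=9
i=12 t=15 v=7: → [14,19),[12,17); WM=14
i=13 t=16 v=1: → [16,21),[14,19),[12,17); WM=14
i=14 t=16 v=3: → [16,21),[14,19),[12,17); WM=15; [10,15) fires=8
i=15 t=17 v=2: → [16,21),[14,19); WM=15
i=16 t=20 v=2: → [20,25),[18,23),[16,21); WM=15
i=17 t=24 v=1: → [24,29),[22,27),[20,25); WM=23; [12,17) fires=8 [14,19) fires=7 [16,21) fires=3 [18,23) fires=2
i=18 t=13 v=8: DROP (t<23-2); WM=23
i=19 t=23 v=6: → [22,27),[20,25); WM=23
i=20 t=24 v=2: → [24,29),[22,27),[20,25); WM=23
i=21 t=24 v=6: → [24,29),[22,27),[20,25); WM=23

18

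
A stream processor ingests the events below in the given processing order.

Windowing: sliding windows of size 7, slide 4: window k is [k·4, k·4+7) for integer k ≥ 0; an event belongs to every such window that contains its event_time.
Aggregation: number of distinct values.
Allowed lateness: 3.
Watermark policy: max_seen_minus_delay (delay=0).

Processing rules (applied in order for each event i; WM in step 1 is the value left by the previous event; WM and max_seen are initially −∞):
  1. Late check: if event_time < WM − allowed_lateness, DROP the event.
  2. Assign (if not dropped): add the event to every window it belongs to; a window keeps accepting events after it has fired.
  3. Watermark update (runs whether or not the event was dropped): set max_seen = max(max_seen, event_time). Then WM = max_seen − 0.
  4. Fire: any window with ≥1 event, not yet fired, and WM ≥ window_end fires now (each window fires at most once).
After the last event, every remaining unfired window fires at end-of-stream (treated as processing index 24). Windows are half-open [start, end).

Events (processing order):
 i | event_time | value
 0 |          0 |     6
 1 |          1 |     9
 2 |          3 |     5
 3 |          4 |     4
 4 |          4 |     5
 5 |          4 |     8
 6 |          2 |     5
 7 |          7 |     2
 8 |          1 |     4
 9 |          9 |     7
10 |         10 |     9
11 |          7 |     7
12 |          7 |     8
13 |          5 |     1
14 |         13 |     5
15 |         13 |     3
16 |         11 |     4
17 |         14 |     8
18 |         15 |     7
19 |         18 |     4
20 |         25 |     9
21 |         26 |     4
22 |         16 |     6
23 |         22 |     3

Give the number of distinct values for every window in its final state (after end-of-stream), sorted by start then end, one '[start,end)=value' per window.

i=0 t=0 v=6: → [0,7); WM=0
i=1 t=1 v=9: → [0,7); WM=1
i=2 t=3 v=5: → [0,7); WM=3
i=3 t=4 v=4: → [4,11),[0,7); WM=4
i=4 t=4 v=5: → [4,11),[0,7); WM=4
i=5 t=4 v=8: → [4,11),[0,7); WM=4
i=6 t=2 v=5: → [0,7); WM=4
i=7 t=7 v=2: → [4,11); WM=7; [0,7) fires=5
i=8 t=1 v=4: DROP (t<7-3); WM=7
i=9 t=9 v=7: → [8,15),[4,11); WM=9
i=10 t=10 v=9: → [8,15),[4,11); WM=10
i=11 t=7 v=7: → [4,11); WM=10
i=12 t=7 v=8: → [4,11); WM=10
i=13 t=5 v=1: DROP (t<10-3); WM=10
i=14 t=13 v=5: → [12,19),[8,15); WM=13; [4,11) fires=6
i=15 t=13 v=3: → [12,19),[8,15); WM=13
i=16 t=11 v=4: → [8,15); WM=13
i=17 t=14 v=8: → [12,19),[8,15); WM=14
i=18 t=15 v=7: → [12,19); WM=15; [8,15) fires=6
i=19 t=18 v=4: → [16,23),[12,19); WM=18
i=20 t=25 v=9: → [24,31),[20,27); WM=25; [12,19) fires=5 [16,23) fires=1
i=21 t=26 v=4: → [24,31),[20,27); WM=26
i=22 t=16 v=6: DROP (t<26-3); WM=26
i=23 t=22 v=3: DROP (t<26-3); WM=26

[0,7)=5 [4,11)=6 [8,15)=6 [12,19)=5 [16,23)=1 [20,27)=2 [24,31)=2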